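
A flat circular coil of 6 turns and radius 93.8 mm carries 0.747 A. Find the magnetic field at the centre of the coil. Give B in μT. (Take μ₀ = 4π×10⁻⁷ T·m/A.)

B ≈ 30.0 μT

For an N-turn flat coil, B = Nμ₀I/(2R) with R = 0.0938 m.
B = 6 × 5.00×10⁻⁶ T = 3.00×10⁻⁵ T.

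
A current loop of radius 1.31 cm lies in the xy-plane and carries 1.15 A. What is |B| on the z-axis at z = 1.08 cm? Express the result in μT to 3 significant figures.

B ≈ 25.3 μT

On the axis of a circular loop, B = μ₀IR² / [2(R²+z²)^(3/2)].
R² + z² = (0.0131)² + (0.0108)² = 0.0002883 m², and (R²+z²)^(3/2) = 4.89×10⁻⁶ m³.
B = (4π×10⁻⁷ × 1.15 × 0.0001716) / (2 × 4.89×10⁻⁶) = 2.53×10⁻⁵ T.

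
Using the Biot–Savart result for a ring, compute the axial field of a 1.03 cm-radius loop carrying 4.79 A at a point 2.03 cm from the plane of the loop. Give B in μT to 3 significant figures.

On the axis of a circular loop, B = μ₀IR² / [2(R²+z²)^(3/2)].
R² + z² = (0.0103)² + (0.0203)² = 0.0005182 m², and (R²+z²)^(3/2) = 1.18×10⁻⁵ m³.
B = (4π×10⁻⁷ × 4.79 × 0.0001061) / (2 × 1.18×10⁻⁵) = 2.71×10⁻⁵ T.

B ≈ 27.1 μT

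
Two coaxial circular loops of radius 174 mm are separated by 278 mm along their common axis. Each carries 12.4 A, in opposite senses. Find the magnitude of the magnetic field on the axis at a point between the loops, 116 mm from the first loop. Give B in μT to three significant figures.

B ≈ 8.24 μT

Each loop contributes B = μ₀IR²/[2(R²+z²)^(3/2)] on the axis, with z measured from that loop.
Loop 1 (z = 0.116 m): B₁ = 2.58×10⁻⁵ T. Loop 2 (z = 0.162 m): B₂ = 1.76×10⁻⁵ T.
The fields oppose: B = |B₁ − B₂| = 8.24×10⁻⁶ T.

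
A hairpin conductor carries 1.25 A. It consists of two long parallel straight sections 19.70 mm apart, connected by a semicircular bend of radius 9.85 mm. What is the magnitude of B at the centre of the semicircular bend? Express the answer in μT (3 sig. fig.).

The semicircular arc contributes B_arc = μ₀I·π/(4πR) = μ₀I/(4R) = 3.99×10⁻⁵ T.
Each semi-infinite lead is at perpendicular distance R = 0.00985 m from the centre, with the perpendicular foot at its near end, so it contributes μ₀I/(4πR); both point the same way, together 2.54×10⁻⁵ T.
Arc and leads all point the same direction: B = 3.99×10⁻⁵ + 2.54×10⁻⁵ = 6.52×10⁻⁵ T.

B ≈ 65.2 μT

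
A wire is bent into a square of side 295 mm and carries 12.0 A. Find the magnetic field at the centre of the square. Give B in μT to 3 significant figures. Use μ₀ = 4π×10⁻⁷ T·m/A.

B ≈ 46.0 μT

Each side is a finite straight segment at perpendicular distance d = a/(2 tan(π/4)) = 0.1475 m from the centre, with end-angles ±π/4.
One side contributes B₁ = (μ₀I/4πd)·2 sin(π/4) = 1.15×10⁻⁵ T.
All 4 sides add in the same direction: B = 4 × 1.15×10⁻⁵ = 4.60×10⁻⁵ T.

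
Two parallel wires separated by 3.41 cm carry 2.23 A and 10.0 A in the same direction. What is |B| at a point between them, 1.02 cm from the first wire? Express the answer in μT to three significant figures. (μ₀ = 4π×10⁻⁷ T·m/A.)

Each long wire gives B = μ₀I/(2πd). Distances are d₁ = 0.0102 m and d₂ = 0.0239 m.
B₁ = 4.37×10⁻⁵ T, B₂ = 8.37×10⁻⁵ T.
Between parallel currents the two contributions point in opposite directions, so they subtract. B = |B₁ − B₂| = |4.37×10⁻⁵ − 8.37×10⁻⁵| = 4.00×10⁻⁵ T.

B ≈ 40.0 μT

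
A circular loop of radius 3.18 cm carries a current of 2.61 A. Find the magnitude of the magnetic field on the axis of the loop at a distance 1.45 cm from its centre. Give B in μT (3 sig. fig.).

On the axis of a circular loop, B = μ₀IR² / [2(R²+z²)^(3/2)].
R² + z² = (0.0318)² + (0.0145)² = 0.001221 m², and (R²+z²)^(3/2) = 4.27×10⁻⁵ m³.
B = (4π×10⁻⁷ × 2.61 × 0.001011) / (2 × 4.27×10⁻⁵) = 3.88×10⁻⁵ T.

B ≈ 38.8 μT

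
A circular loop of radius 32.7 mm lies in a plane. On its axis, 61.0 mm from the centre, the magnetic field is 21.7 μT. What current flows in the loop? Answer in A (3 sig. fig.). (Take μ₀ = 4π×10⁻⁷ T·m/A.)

I ≈ 10.7 A

On the axis of a loop, B = μ₀IR²/[2(R²+z²)^(3/2)], so I = 2B(R²+z²)^(3/2)/(μ₀R²).
R² + z² = 0.001069 + 0.003721 = 0.00479 m²; raised to 3/2 gives 3.32×10⁻⁴ m³.
I = 2 × 2.17×10⁻⁵ × 3.32×10⁻⁴ / (1.26×10⁻⁶ × 0.001069) = 10.7 A.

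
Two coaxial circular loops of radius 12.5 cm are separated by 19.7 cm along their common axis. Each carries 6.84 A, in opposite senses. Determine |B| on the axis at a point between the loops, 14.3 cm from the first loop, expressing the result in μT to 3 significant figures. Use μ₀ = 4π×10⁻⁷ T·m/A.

Each loop contributes B = μ₀IR²/[2(R²+z²)^(3/2)] on the axis, with z measured from that loop.
Loop 1 (z = 0.143 m): B₁ = 9.80×10⁻⁶ T. Loop 2 (z = 0.054 m): B₂ = 2.66×10⁻⁵ T.
The fields oppose: B = |B₁ − B₂| = 1.68×10⁻⁵ T.

B ≈ 16.8 μT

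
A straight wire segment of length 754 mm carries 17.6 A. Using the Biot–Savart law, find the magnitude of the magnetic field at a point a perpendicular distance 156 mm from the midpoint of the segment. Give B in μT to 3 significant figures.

B ≈ 20.8 μT

For a finite straight segment, B = (μ₀I/4πd)(sinθ₁ + sinθ₂), where θ₁, θ₂ are the angles from the perpendicular to each end.
The perpendicular from the point meets the wire at its midpoint, so each end is L/2 = 0.377 m away along the wire.
sinθ₁ = 0.377/√(0.377²+0.156²) = 0.9240; sinθ₂ = 0.377/√(0.377²+0.156²) = 0.9240.
B = (4π×10⁻⁷ × 17.6) / (4π × 0.156) × (0.9240 + 0.9240) = 2.08×10⁻⁵ T.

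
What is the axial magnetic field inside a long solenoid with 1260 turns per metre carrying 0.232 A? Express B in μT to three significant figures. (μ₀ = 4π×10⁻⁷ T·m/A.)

B ≈ 367 μT

Inside a long solenoid, B = μ₀nI with n = 1260 turns/m.
B = 4π×10⁻⁷ × 1260 × 0.232 = 3.67×10⁻⁴ T.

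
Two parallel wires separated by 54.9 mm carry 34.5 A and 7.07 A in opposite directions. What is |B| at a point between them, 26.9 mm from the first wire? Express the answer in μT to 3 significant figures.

Each long wire gives B = μ₀I/(2πd). Distances are d₁ = 0.0269 m and d₂ = 0.028 m.
B₁ = 2.57×10⁻⁴ T, B₂ = 5.05×10⁻⁵ T.
Between antiparallel currents both contributions point the same way, so they add. B = B₁ + B₂ = 2.57×10⁻⁴ + 5.05×10⁻⁵ = 3.07×10⁻⁴ T.

B ≈ 307 μT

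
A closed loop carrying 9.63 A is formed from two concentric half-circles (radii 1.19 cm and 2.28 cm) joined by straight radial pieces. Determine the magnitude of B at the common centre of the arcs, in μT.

The radial connectors point toward the centre, so dl × r̂ = 0 and they contribute nothing.
Each semicircle gives μ₀I/(4R): inner arc 2.54×10⁻⁴ T, outer arc 1.33×10⁻⁴ T.
The two arcs carry current in opposite angular senses, so their fields oppose: B = |2.54×10⁻⁴ − 1.33×10⁻⁴| = 1.22×10⁻⁴ T.

B ≈ 122 μT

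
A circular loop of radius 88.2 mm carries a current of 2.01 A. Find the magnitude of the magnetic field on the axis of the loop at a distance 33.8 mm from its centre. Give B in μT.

B ≈ 11.7 μT

On the axis of a circular loop, B = μ₀IR² / [2(R²+z²)^(3/2)].
R² + z² = (0.0882)² + (0.0338)² = 0.008922 m², and (R²+z²)^(3/2) = 8.43×10⁻⁴ m³.
B = (4π×10⁻⁷ × 2.01 × 0.007779) / (2 × 8.43×10⁻⁴) = 1.17×10⁻⁵ T.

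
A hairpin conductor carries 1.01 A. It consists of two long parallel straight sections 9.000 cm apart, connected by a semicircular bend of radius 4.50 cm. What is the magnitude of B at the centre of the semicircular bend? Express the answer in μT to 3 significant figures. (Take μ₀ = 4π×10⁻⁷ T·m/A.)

B ≈ 11.5 μT

The semicircular arc contributes B_arc = μ₀I·π/(4πR) = μ₀I/(4R) = 7.05×10⁻⁶ T.
Each semi-infinite lead is at perpendicular distance R = 0.045 m from the centre, with the perpendicular foot at its near end, so it contributes μ₀I/(4πR); both point the same way, together 4.49×10⁻⁶ T.
Arc and leads all point the same direction: B = 7.05×10⁻⁶ + 4.49×10⁻⁶ = 1.15×10⁻⁵ T.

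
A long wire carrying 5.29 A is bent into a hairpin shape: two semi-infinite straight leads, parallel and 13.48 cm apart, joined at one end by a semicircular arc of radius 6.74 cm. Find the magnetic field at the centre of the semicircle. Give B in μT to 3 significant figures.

B ≈ 40.4 μT

The semicircular arc contributes B_arc = μ₀I·π/(4πR) = μ₀I/(4R) = 2.47×10⁻⁵ T.
Each semi-infinite lead is at perpendicular distance R = 0.0674 m from the centre, with the perpendicular foot at its near end, so it contributes μ₀I/(4πR); both point the same way, together 1.57×10⁻⁵ T.
Arc and leads all point the same direction: B = 2.47×10⁻⁵ + 1.57×10⁻⁵ = 4.04×10⁻⁵ T.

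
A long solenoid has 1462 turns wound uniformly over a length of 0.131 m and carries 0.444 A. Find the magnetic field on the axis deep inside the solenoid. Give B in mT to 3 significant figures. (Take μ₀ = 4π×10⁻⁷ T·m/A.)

B ≈ 6.23 mT

Inside a long solenoid, B = μ₀nI with n = 1.116×10⁴ turns/m.
B = 4π×10⁻⁷ × 1.116×10⁴ × 0.444 = 6.23×10⁻³ T.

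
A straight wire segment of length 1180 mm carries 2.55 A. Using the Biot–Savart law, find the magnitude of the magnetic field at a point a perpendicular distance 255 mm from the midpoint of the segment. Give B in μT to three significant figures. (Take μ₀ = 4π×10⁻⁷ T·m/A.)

For a finite straight segment, B = (μ₀I/4πd)(sinθ₁ + sinθ₂), where θ₁, θ₂ are the angles from the perpendicular to each end.
The perpendicular from the point meets the wire at its midpoint, so each end is L/2 = 0.59 m away along the wire.
sinθ₁ = 0.59/√(0.59²+0.255²) = 0.9179; sinθ₂ = 0.59/√(0.59²+0.255²) = 0.9179.
B = (4π×10⁻⁷ × 2.55) / (4π × 0.255) × (0.9179 + 0.9179) = 1.84×10⁻⁶ T.

B ≈ 1.84 μT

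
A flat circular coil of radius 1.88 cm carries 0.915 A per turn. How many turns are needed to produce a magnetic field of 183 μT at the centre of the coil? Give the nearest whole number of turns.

N = 6

For an N-turn coil, B = Nμ₀I/(2R). A single turn gives B₁ = 3.06×10⁻⁵ T with R = 0.0188 m.
N = B/B₁ = 1.83×10⁻⁴ / 3.06×10⁻⁵ = 5.98.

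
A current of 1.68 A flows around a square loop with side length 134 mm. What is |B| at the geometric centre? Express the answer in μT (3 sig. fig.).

B ≈ 14.2 μT

Each side is a finite straight segment at perpendicular distance d = a/(2 tan(π/4)) = 0.067 m from the centre, with end-angles ±π/4.
One side contributes B₁ = (μ₀I/4πd)·2 sin(π/4) = 3.55×10⁻⁶ T.
All 4 sides add in the same direction: B = 4 × 3.55×10⁻⁶ = 1.42×10⁻⁵ T.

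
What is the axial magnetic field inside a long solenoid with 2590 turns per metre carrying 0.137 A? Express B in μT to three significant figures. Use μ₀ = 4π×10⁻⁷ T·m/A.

Inside a long solenoid, B = μ₀nI with n = 2590 turns/m.
B = 4π×10⁻⁷ × 2590 × 0.137 = 4.46×10⁻⁴ T.

B ≈ 446 μT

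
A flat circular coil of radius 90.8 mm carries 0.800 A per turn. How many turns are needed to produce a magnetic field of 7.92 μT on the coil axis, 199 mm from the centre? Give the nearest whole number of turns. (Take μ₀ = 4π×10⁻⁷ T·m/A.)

For an N-turn coil, B = Nμ₀IR²/[2(R²+z²)^(3/2)]. A single turn gives B₁ = 3.96×10⁻⁷ T with R = 0.0908 m, z = 0.199 m.
N = B/B₁ = 7.92×10⁻⁶ / 3.96×10⁻⁷ = 20.00.

N = 20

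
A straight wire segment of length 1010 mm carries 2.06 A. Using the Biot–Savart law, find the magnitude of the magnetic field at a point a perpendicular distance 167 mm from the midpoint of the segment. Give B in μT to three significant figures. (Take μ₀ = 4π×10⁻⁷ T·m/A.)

For a finite straight segment, B = (μ₀I/4πd)(sinθ₁ + sinθ₂), where θ₁, θ₂ are the angles from the perpendicular to each end.
The perpendicular from the point meets the wire at its midpoint, so each end is L/2 = 0.505 m away along the wire.
sinθ₁ = 0.505/√(0.505²+0.167²) = 0.9494; sinθ₂ = 0.505/√(0.505²+0.167²) = 0.9494.
B = (4π×10⁻⁷ × 2.06) / (4π × 0.167) × (0.9494 + 0.9494) = 2.34×10⁻⁶ T.

B ≈ 2.34 μT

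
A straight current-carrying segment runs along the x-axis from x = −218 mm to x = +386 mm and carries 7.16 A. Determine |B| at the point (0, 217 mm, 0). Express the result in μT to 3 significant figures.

B ≈ 5.21 μT

For a finite straight segment, B = (μ₀I/4πd)(sinθ₁ + sinθ₂), where θ₁, θ₂ are the angles from the perpendicular to each end.
The perpendicular distance is d = 0.217 m; the end-offsets along the wire are a = 0.218 m and b = 0.386 m.
sinθ₁ = 0.218/√(0.218²+0.217²) = 0.7087; sinθ₂ = 0.386/√(0.386²+0.217²) = 0.8717.
B = (4π×10⁻⁷ × 7.16) / (4π × 0.217) × (0.7087 + 0.8717) = 5.21×10⁻⁶ T.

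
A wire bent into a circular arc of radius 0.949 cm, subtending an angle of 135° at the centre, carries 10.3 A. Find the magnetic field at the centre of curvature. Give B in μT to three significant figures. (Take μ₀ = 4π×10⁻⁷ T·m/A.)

The Biot–Savart field of a circular arc at its centre is B = μ₀Iφ/(4πR), with φ = 2.356 rad.
B = (4π×10⁻⁷ × 10.3 × 2.356) / (4π × 0.00949) = 2.56×10⁻⁴ T.

B ≈ 256 μT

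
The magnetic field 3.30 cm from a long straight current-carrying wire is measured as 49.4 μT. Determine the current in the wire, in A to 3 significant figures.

For a long straight wire B = μ₀I/(2πd), so I = 2πdB/μ₀.
I = 2π × 0.033 × 4.94×10⁻⁵ / (4π×10⁻⁷) = 8.15 A.

I ≈ 8.15 A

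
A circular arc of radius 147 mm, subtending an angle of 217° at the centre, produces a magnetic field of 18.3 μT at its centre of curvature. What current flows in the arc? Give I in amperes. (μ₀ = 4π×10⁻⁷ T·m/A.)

I ≈ 7.10 A

For a circular arc, B = μ₀Iφ/(4πR) with φ in radians; here φ = 3.787 rad.
So I = 4πRB/(μ₀φ) = 4π × 0.147 × 1.83×10⁻⁵ / (4π×10⁻⁷ × 3.787) = 7.10 A.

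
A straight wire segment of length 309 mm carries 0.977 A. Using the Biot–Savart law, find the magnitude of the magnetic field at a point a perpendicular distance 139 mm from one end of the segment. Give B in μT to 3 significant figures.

For a finite straight segment, B = (μ₀I/4πd)(sinθ₁ + sinθ₂), where θ₁, θ₂ are the angles from the perpendicular to each end.
The perpendicular foot is at one end, so the two end-offsets along the wire are 0 and L = 0.309 m.
sinθ₁ = 0/√(0²+0.139²) = 0.0000; sinθ₂ = 0.309/√(0.309²+0.139²) = 0.9120.
B = (4π×10⁻⁷ × 0.977) / (4π × 0.139) × (0.0000 + 0.9120) = 6.41×10⁻⁷ T.

B ≈ 0.641 μT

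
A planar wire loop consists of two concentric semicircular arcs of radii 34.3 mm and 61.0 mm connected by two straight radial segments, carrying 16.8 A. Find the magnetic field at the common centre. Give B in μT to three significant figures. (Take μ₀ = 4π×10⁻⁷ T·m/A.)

B ≈ 67.4 μT

The radial connectors point toward the centre, so dl × r̂ = 0 and they contribute nothing.
Each semicircle gives μ₀I/(4R): inner arc 1.54×10⁻⁴ T, outer arc 8.65×10⁻⁵ T.
The two arcs carry current in opposite angular senses, so their fields oppose: B = |1.54×10⁻⁴ − 8.65×10⁻⁵| = 6.74×10⁻⁵ T.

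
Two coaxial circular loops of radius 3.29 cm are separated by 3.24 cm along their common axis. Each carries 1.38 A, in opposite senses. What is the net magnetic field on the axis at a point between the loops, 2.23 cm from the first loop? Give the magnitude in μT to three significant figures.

B ≈ 8.08 μT

Each loop contributes B = μ₀IR²/[2(R²+z²)^(3/2)] on the axis, with z measured from that loop.
Loop 1 (z = 0.0223 m): B₁ = 1.49×10⁻⁵ T. Loop 2 (z = 0.0101 m): B₂ = 2.30×10⁻⁵ T.
The fields oppose: B = |B₁ − B₂| = 8.08×10⁻⁶ T.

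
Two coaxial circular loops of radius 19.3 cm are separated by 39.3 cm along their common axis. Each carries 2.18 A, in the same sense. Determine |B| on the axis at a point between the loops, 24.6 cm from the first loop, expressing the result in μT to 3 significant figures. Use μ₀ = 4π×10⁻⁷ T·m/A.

Each loop contributes B = μ₀IR²/[2(R²+z²)^(3/2)] on the axis, with z measured from that loop.
Loop 1 (z = 0.246 m): B₁ = 1.67×10⁻⁶ T. Loop 2 (z = 0.147 m): B₂ = 3.57×10⁻⁶ T.
The fields add: B = B₁ + B₂ = 5.24×10⁻⁶ T.

B ≈ 5.24 μT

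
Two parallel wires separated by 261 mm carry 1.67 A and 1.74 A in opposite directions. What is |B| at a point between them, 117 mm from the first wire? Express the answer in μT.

B ≈ 5.27 μT

Each long wire gives B = μ₀I/(2πd). Distances are d₁ = 0.117 m and d₂ = 0.144 m.
B₁ = 2.85×10⁻⁶ T, B₂ = 2.42×10⁻⁶ T.
Between antiparallel currents both contributions point the same way, so they add. B = B₁ + B₂ = 2.85×10⁻⁶ + 2.42×10⁻⁶ = 5.27×10⁻⁶ T.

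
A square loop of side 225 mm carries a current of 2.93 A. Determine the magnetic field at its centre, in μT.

Each side is a finite straight segment at perpendicular distance d = a/(2 tan(π/4)) = 0.1125 m from the centre, with end-angles ±π/4.
One side contributes B₁ = (μ₀I/4πd)·2 sin(π/4) = 3.68×10⁻⁶ T.
All 4 sides add in the same direction: B = 4 × 3.68×10⁻⁶ = 1.47×10⁻⁵ T.

B ≈ 14.7 μT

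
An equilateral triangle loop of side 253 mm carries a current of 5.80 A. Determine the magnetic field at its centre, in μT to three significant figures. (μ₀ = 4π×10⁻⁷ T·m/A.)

B ≈ 41.3 μT

Each side is a finite straight segment at perpendicular distance d = a/(2 tan(π/3)) = 0.07303 m from the centre, with end-angles ±π/3.
One side contributes B₁ = (μ₀I/4πd)·2 sin(π/3) = 1.38×10⁻⁵ T.
All 3 sides add in the same direction: B = 3 × 1.38×10⁻⁵ = 4.13×10⁻⁵ T.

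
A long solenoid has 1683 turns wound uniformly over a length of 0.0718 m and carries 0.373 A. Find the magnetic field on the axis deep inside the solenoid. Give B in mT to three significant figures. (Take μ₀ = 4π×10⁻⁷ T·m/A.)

Inside a long solenoid, B = μ₀nI with n = 2.344×10⁴ turns/m.
B = 4π×10⁻⁷ × 2.344×10⁴ × 0.373 = 1.10×10⁻² T.

B ≈ 11.0 mT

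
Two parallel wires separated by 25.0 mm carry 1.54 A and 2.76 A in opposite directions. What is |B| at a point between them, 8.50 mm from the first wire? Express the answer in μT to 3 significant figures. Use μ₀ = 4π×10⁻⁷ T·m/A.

B ≈ 69.7 μT

Each long wire gives B = μ₀I/(2πd). Distances are d₁ = 0.0085 m and d₂ = 0.0165 m.
B₁ = 3.62×10⁻⁵ T, B₂ = 3.35×10⁻⁵ T.
Between antiparallel currents both contributions point the same way, so they add. B = B₁ + B₂ = 3.62×10⁻⁵ + 3.35×10⁻⁵ = 6.97×10⁻⁵ T.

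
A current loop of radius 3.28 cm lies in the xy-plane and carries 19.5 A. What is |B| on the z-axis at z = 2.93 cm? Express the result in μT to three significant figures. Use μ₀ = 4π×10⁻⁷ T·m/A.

B ≈ 155 μT

On the axis of a circular loop, B = μ₀IR² / [2(R²+z²)^(3/2)].
R² + z² = (0.0328)² + (0.0293)² = 0.001934 m², and (R²+z²)^(3/2) = 8.51×10⁻⁵ m³.
B = (4π×10⁻⁷ × 19.5 × 0.001076) / (2 × 8.51×10⁻⁵) = 1.55×10⁻⁴ T.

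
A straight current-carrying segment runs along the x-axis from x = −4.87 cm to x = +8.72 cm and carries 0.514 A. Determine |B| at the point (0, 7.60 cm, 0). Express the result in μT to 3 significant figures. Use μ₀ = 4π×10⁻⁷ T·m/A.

For a finite straight segment, B = (μ₀I/4πd)(sinθ₁ + sinθ₂), where θ₁, θ₂ are the angles from the perpendicular to each end.
The perpendicular distance is d = 0.076 m; the end-offsets along the wire are a = 0.0487 m and b = 0.0872 m.
sinθ₁ = 0.0487/√(0.0487²+0.076²) = 0.5395; sinθ₂ = 0.0872/√(0.0872²+0.076²) = 0.7539.
B = (4π×10⁻⁷ × 0.514) / (4π × 0.076) × (0.5395 + 0.7539) = 8.75×10⁻⁷ T.

B ≈ 0.875 μT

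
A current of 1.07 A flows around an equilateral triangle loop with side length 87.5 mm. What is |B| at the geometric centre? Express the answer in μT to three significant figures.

B ≈ 22.0 μT

Each side is a finite straight segment at perpendicular distance d = a/(2 tan(π/3)) = 0.02526 m from the centre, with end-angles ±π/3.
One side contributes B₁ = (μ₀I/4πd)·2 sin(π/3) = 7.34×10⁻⁶ T.
All 3 sides add in the same direction: B = 3 × 7.34×10⁻⁶ = 2.20×10⁻⁵ T.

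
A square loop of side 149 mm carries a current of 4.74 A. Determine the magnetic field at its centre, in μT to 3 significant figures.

B ≈ 36.0 μT

Each side is a finite straight segment at perpendicular distance d = a/(2 tan(π/4)) = 0.0745 m from the centre, with end-angles ±π/4.
One side contributes B₁ = (μ₀I/4πd)·2 sin(π/4) = 9.00×10⁻⁶ T.
All 4 sides add in the same direction: B = 4 × 9.00×10⁻⁶ = 3.60×10⁻⁵ T.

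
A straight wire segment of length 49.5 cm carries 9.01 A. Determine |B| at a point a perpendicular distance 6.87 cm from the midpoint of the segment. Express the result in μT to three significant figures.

B ≈ 25.3 μT

For a finite straight segment, B = (μ₀I/4πd)(sinθ₁ + sinθ₂), where θ₁, θ₂ are the angles from the perpendicular to each end.
The perpendicular from the point meets the wire at its midpoint, so each end is L/2 = 0.2475 m away along the wire.
sinθ₁ = 0.2475/√(0.2475²+0.0687²) = 0.9636; sinθ₂ = 0.2475/√(0.2475²+0.0687²) = 0.9636.
B = (4π×10⁻⁷ × 9.01) / (4π × 0.0687) × (0.9636 + 0.9636) = 2.53×10⁻⁵ T.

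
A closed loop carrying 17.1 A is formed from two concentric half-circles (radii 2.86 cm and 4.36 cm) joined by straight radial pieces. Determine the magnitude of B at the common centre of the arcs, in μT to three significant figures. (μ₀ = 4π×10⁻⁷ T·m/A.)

The radial connectors point toward the centre, so dl × r̂ = 0 and they contribute nothing.
Each semicircle gives μ₀I/(4R): inner arc 1.88×10⁻⁴ T, outer arc 1.23×10⁻⁴ T.
The two arcs carry current in opposite angular senses, so their fields oppose: B = |1.88×10⁻⁴ − 1.23×10⁻⁴| = 6.46×10⁻⁵ T.

B ≈ 64.6 μT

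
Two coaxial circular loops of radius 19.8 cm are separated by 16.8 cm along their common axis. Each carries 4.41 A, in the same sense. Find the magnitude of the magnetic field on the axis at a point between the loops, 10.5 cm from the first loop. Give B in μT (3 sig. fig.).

Each loop contributes B = μ₀IR²/[2(R²+z²)^(3/2)] on the axis, with z measured from that loop.
Loop 1 (z = 0.105 m): B₁ = 9.65×10⁻⁶ T. Loop 2 (z = 0.063 m): B₂ = 1.21×10⁻⁵ T.
The fields add: B = B₁ + B₂ = 2.18×10⁻⁵ T.

B ≈ 21.8 μT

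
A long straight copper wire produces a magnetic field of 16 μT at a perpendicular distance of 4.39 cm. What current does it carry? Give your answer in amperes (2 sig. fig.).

I ≈ 3.5 A

For a long straight wire B = μ₀I/(2πd), so I = 2πdB/μ₀.
I = 2π × 0.0439 × 1.60×10⁻⁵ / (4π×10⁻⁷) = 3.51 A.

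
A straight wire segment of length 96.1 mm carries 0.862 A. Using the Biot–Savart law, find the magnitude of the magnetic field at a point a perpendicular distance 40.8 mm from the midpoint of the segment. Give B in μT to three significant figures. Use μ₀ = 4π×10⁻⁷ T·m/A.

B ≈ 3.22 μT

For a finite straight segment, B = (μ₀I/4πd)(sinθ₁ + sinθ₂), where θ₁, θ₂ are the angles from the perpendicular to each end.
The perpendicular from the point meets the wire at its midpoint, so each end is L/2 = 0.04805 m away along the wire.
sinθ₁ = 0.04805/√(0.04805²+0.0408²) = 0.7623; sinθ₂ = 0.04805/√(0.04805²+0.0408²) = 0.7623.
B = (4π×10⁻⁷ × 0.862) / (4π × 0.0408) × (0.7623 + 0.7623) = 3.22×10⁻⁶ T.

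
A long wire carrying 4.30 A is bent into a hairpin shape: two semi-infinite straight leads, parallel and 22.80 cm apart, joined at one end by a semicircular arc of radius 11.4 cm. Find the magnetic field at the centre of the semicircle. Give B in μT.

B ≈ 19.4 μT

The semicircular arc contributes B_arc = μ₀I·π/(4πR) = μ₀I/(4R) = 1.18×10⁻⁵ T.
Each semi-infinite lead is at perpendicular distance R = 0.114 m from the centre, with the perpendicular foot at its near end, so it contributes μ₀I/(4πR); both point the same way, together 7.54×10⁻⁶ T.
Arc and leads all point the same direction: B = 1.18×10⁻⁵ + 7.54×10⁻⁶ = 1.94×10⁻⁵ T.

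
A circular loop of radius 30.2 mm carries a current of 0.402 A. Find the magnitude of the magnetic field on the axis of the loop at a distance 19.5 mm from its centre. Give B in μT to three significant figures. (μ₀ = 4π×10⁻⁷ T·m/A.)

On the axis of a circular loop, B = μ₀IR² / [2(R²+z²)^(3/2)].
R² + z² = (0.0302)² + (0.0195)² = 0.001292 m², and (R²+z²)^(3/2) = 4.65×10⁻⁵ m³.
B = (4π×10⁻⁷ × 0.402 × 0.000912) / (2 × 4.65×10⁻⁵) = 4.96×10⁻⁶ T.

B ≈ 4.96 μT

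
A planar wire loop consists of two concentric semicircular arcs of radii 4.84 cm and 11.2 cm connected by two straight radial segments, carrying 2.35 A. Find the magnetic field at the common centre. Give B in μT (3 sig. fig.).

The radial connectors point toward the centre, so dl × r̂ = 0 and they contribute nothing.
Each semicircle gives μ₀I/(4R): inner arc 1.53×10⁻⁵ T, outer arc 6.59×10⁻⁶ T.
The two arcs carry current in opposite angular senses, so their fields oppose: B = |1.53×10⁻⁵ − 6.59×10⁻⁶| = 8.66×10⁻⁶ T.

B ≈ 8.66 μT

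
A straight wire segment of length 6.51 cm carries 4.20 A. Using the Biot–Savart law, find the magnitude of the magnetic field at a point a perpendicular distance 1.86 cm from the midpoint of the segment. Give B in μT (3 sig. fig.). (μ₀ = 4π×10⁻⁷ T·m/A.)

B ≈ 39.2 μT

For a finite straight segment, B = (μ₀I/4πd)(sinθ₁ + sinθ₂), where θ₁, θ₂ are the angles from the perpendicular to each end.
The perpendicular from the point meets the wire at its midpoint, so each end is L/2 = 0.03255 m away along the wire.
sinθ₁ = 0.03255/√(0.03255²+0.0186²) = 0.8682; sinθ₂ = 0.03255/√(0.03255²+0.0186²) = 0.8682.
B = (4π×10⁻⁷ × 4.20) / (4π × 0.0186) × (0.8682 + 0.8682) = 3.92×10⁻⁵ T.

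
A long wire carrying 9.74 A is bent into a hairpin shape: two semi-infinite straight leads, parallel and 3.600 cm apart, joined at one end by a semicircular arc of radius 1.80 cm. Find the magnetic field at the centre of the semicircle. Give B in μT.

B ≈ 278 μT

The semicircular arc contributes B_arc = μ₀I·π/(4πR) = μ₀I/(4R) = 1.70×10⁻⁴ T.
Each semi-infinite lead is at perpendicular distance R = 0.018 m from the centre, with the perpendicular foot at its near end, so it contributes μ₀I/(4πR); both point the same way, together 1.08×10⁻⁴ T.
Arc and leads all point the same direction: B = 1.70×10⁻⁴ + 1.08×10⁻⁴ = 2.78×10⁻⁴ T.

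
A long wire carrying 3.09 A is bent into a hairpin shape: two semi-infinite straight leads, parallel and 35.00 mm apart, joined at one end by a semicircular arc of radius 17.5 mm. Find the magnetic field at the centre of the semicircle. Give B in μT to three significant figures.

B ≈ 90.8 μT

The semicircular arc contributes B_arc = μ₀I·π/(4πR) = μ₀I/(4R) = 5.55×10⁻⁵ T.
Each semi-infinite lead is at perpendicular distance R = 0.0175 m from the centre, with the perpendicular foot at its near end, so it contributes μ₀I/(4πR); both point the same way, together 3.53×10⁻⁵ T.
Arc and leads all point the same direction: B = 5.55×10⁻⁵ + 3.53×10⁻⁵ = 9.08×10⁻⁵ T.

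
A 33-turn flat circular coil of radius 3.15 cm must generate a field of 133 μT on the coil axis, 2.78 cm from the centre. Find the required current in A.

For an N-turn coil, B = Nμ₀IR²/[2(R²+z²)^(3/2)] with R = 0.0315 m, z = 0.0278 m, so I = 2B(R²+z²)^(3/2)/(Nμ₀R²) = 2 × 1.33×10⁻⁴ × 7.42×10⁻⁵ / (33 × 4π×10⁻⁷ × 0.0009923) = 0.479 A.

I ≈ 0.479 A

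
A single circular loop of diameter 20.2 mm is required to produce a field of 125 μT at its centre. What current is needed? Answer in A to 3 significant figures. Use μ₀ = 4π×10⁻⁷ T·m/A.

I ≈ 2.01 A

At the centre of a circular loop B = μ₀I/(2R), so I = 2RB/μ₀.
With R = 0.0101 m, I = 2 × 0.0101 × 1.25×10⁻⁴ / (4π×10⁻⁷) = 2.01 A.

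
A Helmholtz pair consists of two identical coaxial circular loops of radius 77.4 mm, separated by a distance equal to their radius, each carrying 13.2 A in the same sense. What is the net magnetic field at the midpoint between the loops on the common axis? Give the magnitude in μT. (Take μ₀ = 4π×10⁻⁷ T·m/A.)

Each loop contributes B = μ₀IR²/[2(R²+z²)^(3/2)] on the axis, with z measured from that loop.
Loop 1 (z = 0.0387 m): B₁ = 7.67×10⁻⁵ T. Loop 2 (z = 0.0387 m): B₂ = 7.67×10⁻⁵ T.
The fields add: B = B₁ + B₂ = 1.53×10⁻⁴ T.

B ≈ 153 μT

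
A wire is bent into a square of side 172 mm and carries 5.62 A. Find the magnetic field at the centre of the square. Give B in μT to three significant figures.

B ≈ 37.0 μT

Each side is a finite straight segment at perpendicular distance d = a/(2 tan(π/4)) = 0.086 m from the centre, with end-angles ±π/4.
One side contributes B₁ = (μ₀I/4πd)·2 sin(π/4) = 9.24×10⁻⁶ T.
All 4 sides add in the same direction: B = 4 × 9.24×10⁻⁶ = 3.70×10⁻⁵ T.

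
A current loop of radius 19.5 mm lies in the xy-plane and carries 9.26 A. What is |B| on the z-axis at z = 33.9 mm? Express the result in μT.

B ≈ 37.0 μT

On the axis of a circular loop, B = μ₀IR² / [2(R²+z²)^(3/2)].
R² + z² = (0.0195)² + (0.0339)² = 0.001529 m², and (R²+z²)^(3/2) = 5.98×10⁻⁵ m³.
B = (4π×10⁻⁷ × 9.26 × 0.0003802) / (2 × 5.98×10⁻⁵) = 3.70×10⁻⁵ T.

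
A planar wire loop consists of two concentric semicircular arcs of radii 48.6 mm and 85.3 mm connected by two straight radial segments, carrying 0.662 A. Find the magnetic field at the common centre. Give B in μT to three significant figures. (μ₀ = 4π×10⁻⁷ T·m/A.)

The radial connectors point toward the centre, so dl × r̂ = 0 and they contribute nothing.
Each semicircle gives μ₀I/(4R): inner arc 4.28×10⁻⁶ T, outer arc 2.44×10⁻⁶ T.
The two arcs carry current in opposite angular senses, so their fields oppose: B = |4.28×10⁻⁶ − 2.44×10⁻⁶| = 1.84×10⁻⁶ T.

B ≈ 1.84 μT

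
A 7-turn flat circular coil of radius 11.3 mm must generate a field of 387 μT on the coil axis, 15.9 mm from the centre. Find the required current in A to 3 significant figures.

I ≈ 5.11 A

For an N-turn coil, B = Nμ₀IR²/[2(R²+z²)^(3/2)] with R = 0.0113 m, z = 0.0159 m, so I = 2B(R²+z²)^(3/2)/(Nμ₀R²) = 2 × 3.87×10⁻⁴ × 7.42×10⁻⁶ / (7 × 4π×10⁻⁷ × 0.0001277) = 5.11 A.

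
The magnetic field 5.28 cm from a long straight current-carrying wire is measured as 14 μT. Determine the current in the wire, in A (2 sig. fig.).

I ≈ 3.7 A

For a long straight wire B = μ₀I/(2πd), so I = 2πdB/μ₀.
I = 2π × 0.0528 × 1.40×10⁻⁵ / (4π×10⁻⁷) = 3.70 A.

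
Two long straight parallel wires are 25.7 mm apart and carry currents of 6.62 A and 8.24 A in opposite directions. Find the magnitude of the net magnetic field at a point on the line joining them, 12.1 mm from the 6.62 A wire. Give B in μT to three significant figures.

Each long wire gives B = μ₀I/(2πd). Distances are d₁ = 0.0121 m and d₂ = 0.0136 m.
B₁ = 1.09×10⁻⁴ T, B₂ = 1.21×10⁻⁴ T.
Between antiparallel currents both contributions point the same way, so they add. B = B₁ + B₂ = 1.09×10⁻⁴ + 1.21×10⁻⁴ = 2.31×10⁻⁴ T.

B ≈ 231 μT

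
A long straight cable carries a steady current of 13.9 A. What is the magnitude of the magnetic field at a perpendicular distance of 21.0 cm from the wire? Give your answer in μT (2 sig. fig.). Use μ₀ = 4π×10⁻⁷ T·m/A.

For an infinitely long straight wire, B = μ₀I/(2πd).
B = (4π×10⁻⁷ × 13.9) / (2π × 0.21) = 1.32×10⁻⁵ T.

B ≈ 13 μT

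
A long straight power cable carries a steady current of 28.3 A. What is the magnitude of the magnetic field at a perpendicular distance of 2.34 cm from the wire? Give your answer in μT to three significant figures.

For an infinitely long straight wire, B = μ₀I/(2πd).
B = (4π×10⁻⁷ × 28.3) / (2π × 0.0234) = 2.42×10⁻⁴ T.

B ≈ 242 μT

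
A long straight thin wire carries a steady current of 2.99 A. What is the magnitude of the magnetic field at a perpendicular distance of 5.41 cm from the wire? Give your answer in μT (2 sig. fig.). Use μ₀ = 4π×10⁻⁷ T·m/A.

For an infinitely long straight wire, B = μ₀I/(2πd).
B = (4π×10⁻⁷ × 2.99) / (2π × 0.0541) = 1.11×10⁻⁵ T.

B ≈ 11 μT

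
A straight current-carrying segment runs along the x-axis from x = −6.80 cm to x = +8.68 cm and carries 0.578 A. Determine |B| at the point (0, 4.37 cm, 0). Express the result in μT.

B ≈ 2.29 μT

For a finite straight segment, B = (μ₀I/4πd)(sinθ₁ + sinθ₂), where θ₁, θ₂ are the angles from the perpendicular to each end.
The perpendicular distance is d = 0.0437 m; the end-offsets along the wire are a = 0.068 m and b = 0.0868 m.
sinθ₁ = 0.068/√(0.068²+0.0437²) = 0.8413; sinθ₂ = 0.0868/√(0.0868²+0.0437²) = 0.8932.
B = (4π×10⁻⁷ × 0.578) / (4π × 0.0437) × (0.8413 + 0.8932) = 2.29×10⁻⁶ T.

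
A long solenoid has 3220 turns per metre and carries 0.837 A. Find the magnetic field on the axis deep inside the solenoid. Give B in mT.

Inside a long solenoid, B = μ₀nI with n = 3220 turns/m.
B = 4π×10⁻⁷ × 3220 × 0.837 = 3.39×10⁻³ T.

B ≈ 3.39 mT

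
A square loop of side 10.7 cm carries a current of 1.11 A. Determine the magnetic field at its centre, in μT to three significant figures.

Each side is a finite straight segment at perpendicular distance d = a/(2 tan(π/4)) = 0.0535 m from the centre, with end-angles ±π/4.
One side contributes B₁ = (μ₀I/4πd)·2 sin(π/4) = 2.93×10⁻⁶ T.
All 4 sides add in the same direction: B = 4 × 2.93×10⁻⁶ = 1.17×10⁻⁵ T.

B ≈ 11.7 μT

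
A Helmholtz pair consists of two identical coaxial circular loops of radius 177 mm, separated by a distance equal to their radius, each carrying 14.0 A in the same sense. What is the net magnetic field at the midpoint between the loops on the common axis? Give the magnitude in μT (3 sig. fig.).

B ≈ 71.1 μT

Each loop contributes B = μ₀IR²/[2(R²+z²)^(3/2)] on the axis, with z measured from that loop.
Loop 1 (z = 0.0885 m): B₁ = 3.56×10⁻⁵ T. Loop 2 (z = 0.0885 m): B₂ = 3.56×10⁻⁵ T.
The fields add: B = B₁ + B₂ = 7.11×10⁻⁵ T.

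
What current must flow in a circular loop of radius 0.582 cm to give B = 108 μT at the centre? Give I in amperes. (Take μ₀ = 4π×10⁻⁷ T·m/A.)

At the centre of a circular loop B = μ₀I/(2R), so I = 2RB/μ₀.
With R = 0.00582 m, I = 2 × 0.00582 × 1.08×10⁻⁴ / (4π×10⁻⁷) = 1.00 A.

I ≈ 1.00 A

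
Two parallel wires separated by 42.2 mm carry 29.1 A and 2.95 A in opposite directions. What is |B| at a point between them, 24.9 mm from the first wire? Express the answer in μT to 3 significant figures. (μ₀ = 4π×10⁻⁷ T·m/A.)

B ≈ 268 μT

Each long wire gives B = μ₀I/(2πd). Distances are d₁ = 0.0249 m and d₂ = 0.0173 m.
B₁ = 2.34×10⁻⁴ T, B₂ = 3.41×10⁻⁵ T.
Between antiparallel currents both contributions point the same way, so they add. B = B₁ + B₂ = 2.34×10⁻⁴ + 3.41×10⁻⁵ = 2.68×10⁻⁴ T.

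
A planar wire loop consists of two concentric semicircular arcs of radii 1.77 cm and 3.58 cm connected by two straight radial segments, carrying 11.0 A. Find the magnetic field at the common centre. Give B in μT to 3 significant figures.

The radial connectors point toward the centre, so dl × r̂ = 0 and they contribute nothing.
Each semicircle gives μ₀I/(4R): inner arc 1.95×10⁻⁴ T, outer arc 9.65×10⁻⁵ T.
The two arcs carry current in opposite angular senses, so their fields oppose: B = |1.95×10⁻⁴ − 9.65×10⁻⁵| = 9.87×10⁻⁵ T.

B ≈ 98.7 μT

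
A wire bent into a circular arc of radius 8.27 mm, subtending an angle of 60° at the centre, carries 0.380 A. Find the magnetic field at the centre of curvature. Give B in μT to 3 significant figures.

The Biot–Savart field of a circular arc at its centre is B = μ₀Iφ/(4πR), with φ = 1.047 rad.
B = (4π×10⁻⁷ × 0.380 × 1.047) / (4π × 0.00827) = 4.81×10⁻⁶ T.

B ≈ 4.81 μT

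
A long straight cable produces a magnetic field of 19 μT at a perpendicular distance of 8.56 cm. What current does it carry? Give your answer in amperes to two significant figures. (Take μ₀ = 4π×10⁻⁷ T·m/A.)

I ≈ 8.1 A

For a long straight wire B = μ₀I/(2πd), so I = 2πdB/μ₀.
I = 2π × 0.0856 × 1.90×10⁻⁵ / (4π×10⁻⁷) = 8.13 A.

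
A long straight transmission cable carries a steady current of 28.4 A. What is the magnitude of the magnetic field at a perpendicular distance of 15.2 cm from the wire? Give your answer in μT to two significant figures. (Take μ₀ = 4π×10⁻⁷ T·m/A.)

B ≈ 37 μT

For an infinitely long straight wire, B = μ₀I/(2πd).
B = (4π×10⁻⁷ × 28.4) / (2π × 0.152) = 3.74×10⁻⁵ T.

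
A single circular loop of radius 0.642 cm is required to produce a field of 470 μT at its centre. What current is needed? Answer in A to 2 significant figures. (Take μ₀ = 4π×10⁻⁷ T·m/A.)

At the centre of a circular loop B = μ₀I/(2R), so I = 2RB/μ₀.
With R = 0.00642 m, I = 2 × 0.00642 × 4.70×10⁻⁴ / (4π×10⁻⁷) = 4.80 A.

I ≈ 4.8 A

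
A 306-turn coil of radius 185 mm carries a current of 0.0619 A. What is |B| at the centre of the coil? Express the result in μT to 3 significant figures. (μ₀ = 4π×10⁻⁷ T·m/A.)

For an N-turn flat coil, B = Nμ₀I/(2R) with R = 0.185 m.
B = 306 × 2.10×10⁻⁷ T = 6.43×10⁻⁵ T.

B ≈ 64.3 μT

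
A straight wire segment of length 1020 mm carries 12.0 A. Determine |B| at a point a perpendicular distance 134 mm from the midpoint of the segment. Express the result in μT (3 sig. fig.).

For a finite straight segment, B = (μ₀I/4πd)(sinθ₁ + sinθ₂), where θ₁, θ₂ are the angles from the perpendicular to each end.
The perpendicular from the point meets the wire at its midpoint, so each end is L/2 = 0.51 m away along the wire.
sinθ₁ = 0.51/√(0.51²+0.134²) = 0.9672; sinθ₂ = 0.51/√(0.51²+0.134²) = 0.9672.
B = (4π×10⁻⁷ × 12.0) / (4π × 0.134) × (0.9672 + 0.9672) = 1.73×10⁻⁵ T.

B ≈ 17.3 μT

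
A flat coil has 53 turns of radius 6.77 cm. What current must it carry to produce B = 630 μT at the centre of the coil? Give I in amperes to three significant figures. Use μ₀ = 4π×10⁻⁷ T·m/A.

For an N-turn coil, B = Nμ₀I/(2R) with R = 0.0677 m, so I = 2RB/(Nμ₀) = 2 × 0.0677 × 6.30×10⁻⁴ / (53 × 4π×10⁻⁷) = 1.28 A.

I ≈ 1.28 A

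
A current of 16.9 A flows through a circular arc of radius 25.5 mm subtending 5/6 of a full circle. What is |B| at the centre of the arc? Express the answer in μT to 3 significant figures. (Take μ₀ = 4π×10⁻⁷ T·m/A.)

The Biot–Savart field of a circular arc at its centre is B = μ₀Iφ/(4πR), with φ = 5.236 rad.
B = (4π×10⁻⁷ × 16.9 × 5.236) / (4π × 0.0255) = 3.47×10⁻⁴ T.

B ≈ 347 μT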